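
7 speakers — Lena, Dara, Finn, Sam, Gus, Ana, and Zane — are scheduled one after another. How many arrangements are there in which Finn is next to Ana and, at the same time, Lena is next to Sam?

480

Treat {Finn,Ana} as one block (2 orders) and {Lena,Sam} as another (2 orders).
That leaves 5 units to arrange: 2 × 2 × 5! = 4 × 120 = 480.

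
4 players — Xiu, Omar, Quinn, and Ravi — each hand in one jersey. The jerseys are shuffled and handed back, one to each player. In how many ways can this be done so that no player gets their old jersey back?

9

Let Aᵢ be the assignments in which player i gets their old jersey. We want the size of the complement of A₁∪…∪A_4.
By inclusion–exclusion this is Σ_{j=0}^{4} (−1)^j C(4,j)·(4−j)!.
Computing: 24 − 24 + 12 − 4 + 1 = 9.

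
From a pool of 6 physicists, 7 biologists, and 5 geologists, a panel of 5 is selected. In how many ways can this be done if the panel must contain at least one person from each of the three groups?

Total 5-person selections from all 18: C(18,5) = 8568.
Subtract selections that omit an entire group: no physicists → C(12,5) = 792; no biologists → C(11,5) = 462; no geologists → C(13,5) = 1287.
Add back selections omitting two groups (i.e. drawn from a single group): C(6,5) + C(7,5) + C(5,5) = 28.
By inclusion–exclusion: 8568 − 2541 + 28 = 6055.

6055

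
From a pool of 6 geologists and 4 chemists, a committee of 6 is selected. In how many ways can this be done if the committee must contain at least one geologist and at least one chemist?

Unrestricted: C(10,6) = 210 ways to pick any 6 of the 10.
Subtract selections that omit an entire group: no geologists → C(4,6) = 0; no chemists → C(6,6) = 1.
Both groups omitted at once is impossible, so 210 − 1 = 209.

209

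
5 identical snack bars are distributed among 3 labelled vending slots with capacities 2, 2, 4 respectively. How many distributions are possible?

8

Ignoring the caps, the number of non-negative solutions to x_1+…+x_3 = 5 is C(7,2) = 21.
Subtract solutions that violate a single cap (substitute x_i' = x_i − (cap_i+1)): x_1 ≥ 3 gives C(4,2) = 6; x_2 ≥ 3 gives C(4,2) = 6; x_3 ≥ 5 gives C(2,2) = 1. Together 13.
No two caps can be exceeded simultaneously, so the pair terms are all 0.
By inclusion–exclusion the count is 21 − 13 + 0 = 8.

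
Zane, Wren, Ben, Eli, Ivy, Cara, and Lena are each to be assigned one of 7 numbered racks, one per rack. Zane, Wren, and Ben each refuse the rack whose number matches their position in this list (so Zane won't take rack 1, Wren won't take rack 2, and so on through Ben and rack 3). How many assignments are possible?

3216

Let Aᵢ (for i ∈ {1, 2, 3}) be the placements that put person i in their forbidden rack. Any j of these fix j positions, leaving (7−j)! ways to fill the rest, and there are C(3,j) ways to pick which j.
By inclusion–exclusion, the number of valid placements is Σ_{j=0}^{3} (−1)^j C(3,j)·(7−j)!.
Computing: 5040 − 2160 + 360 − 24 = 3216.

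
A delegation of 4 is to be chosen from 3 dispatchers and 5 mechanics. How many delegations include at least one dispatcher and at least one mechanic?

Total 4-person selections from all 8: C(8,4) = 70.
Selections missing a whole group: no dispatchers → C(5,4) = 5; no mechanics → C(3,4) = 0.
Both groups omitted at once is impossible, so 70 − 5 = 65.

65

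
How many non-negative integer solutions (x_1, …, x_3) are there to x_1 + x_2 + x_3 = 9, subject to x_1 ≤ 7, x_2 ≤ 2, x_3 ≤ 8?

23

Without the upper bounds there are C(11,2) = 55 ways to split 9 among 3 variables.
Subtract solutions that violate a single cap (substitute x_i' = x_i − (cap_i+1)): x_1 ≥ 8 gives C(3,2) = 3; x_2 ≥ 3 gives C(8,2) = 28; x_3 ≥ 9 gives C(2,2) = 1. Together 32.
No two caps can be exceeded simultaneously, so the pair terms are all 0.
By inclusion–exclusion the count is 55 − 32 + 0 = 23.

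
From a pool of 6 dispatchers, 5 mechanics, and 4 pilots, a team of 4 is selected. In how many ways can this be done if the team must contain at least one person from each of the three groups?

720

With no constraint there are C(15,4) = 1365 possible selections.
Subtract selections that omit an entire group: no dispatchers → C(9,4) = 126; no mechanics → C(10,4) = 210; no pilots → C(11,4) = 330.
Add back selections omitting two groups (i.e. drawn from a single group): C(6,4) + C(5,4) + C(4,4) = 21.
By inclusion–exclusion: 1365 − 666 + 21 = 720.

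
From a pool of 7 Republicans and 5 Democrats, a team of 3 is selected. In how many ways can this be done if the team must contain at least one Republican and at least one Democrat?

Total 3-person selections from all 12: C(12,3) = 220.
Subtract selections that omit an entire group: no Republicans → C(5,3) = 10; no Democrats → C(7,3) = 35.
Both groups omitted at once is impossible, so 220 − 45 = 175.

175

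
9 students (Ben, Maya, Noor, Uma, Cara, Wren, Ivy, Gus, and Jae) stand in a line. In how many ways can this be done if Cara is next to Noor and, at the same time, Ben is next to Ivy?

Treat {Cara,Noor} as one block (2 orders) and {Ben,Ivy} as another (2 orders).
That leaves 7 units to arrange: 2 × 2 × 7! = 4 × 5040 = 20160.

20160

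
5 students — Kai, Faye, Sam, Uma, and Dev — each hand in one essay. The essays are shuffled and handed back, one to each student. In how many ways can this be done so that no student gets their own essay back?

44

Count assignments avoiding every fixed point. For any j of the 5 students fixed to their own essay, the other 5−j can be arranged in (5−j)! ways.
By inclusion–exclusion this is Σ_{j=0}^{5} (−1)^j C(5,j)·(5−j)!.
Computing: 120 − 120 + 60 − 20 + 5 − 1 = 44.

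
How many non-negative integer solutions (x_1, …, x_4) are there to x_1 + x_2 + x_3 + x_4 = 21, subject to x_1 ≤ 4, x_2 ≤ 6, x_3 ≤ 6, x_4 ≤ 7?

Without the upper bounds there are C(24,3) = 2024 ways to split 21 among 4 variables.
Subtract solutions that violate a single cap (substitute x_i' = x_i − (cap_i+1)): x_1 ≥ 5 gives C(19,3) = 969; x_2 ≥ 7 gives C(17,3) = 680; x_3 ≥ 7 gives C(17,3) = 680; x_4 ≥ 8 gives C(16,3) = 560. Together 2889.
Add back pairs where two caps are both exceeded: 220 + 220 + 165 + 120 + 84 + 84 = 893.
Subtract triples: 10 + 4 + 4 + 0 = 18.
By inclusion–exclusion the count is 2024 − 2889 + 893 − 18 = 10.

10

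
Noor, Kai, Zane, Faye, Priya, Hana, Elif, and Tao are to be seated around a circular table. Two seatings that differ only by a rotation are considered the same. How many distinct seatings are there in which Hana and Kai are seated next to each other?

1440

Glue Hana and Kai into a block (2 internal orders). Seating 7 units around a circle gives (6)! arrangements.
So 2 × (6)! = 2 × 720 = 1440.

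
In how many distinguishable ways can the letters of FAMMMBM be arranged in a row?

210

Letter multiplicities in FAMMMBM: A×1, B×1, F×1, M×4.
So there are 7! / (4!) = 210 distinguishable arrangements.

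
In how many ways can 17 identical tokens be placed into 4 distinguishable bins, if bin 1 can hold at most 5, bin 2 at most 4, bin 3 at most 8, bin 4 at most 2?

Ignoring the caps, the number of non-negative solutions to x_1+…+x_4 = 17 is C(20,3) = 1140.
Subtract solutions that violate a single cap (substitute x_i' = x_i − (cap_i+1)): x_1 ≥ 6 gives C(14,3) = 364; x_2 ≥ 5 gives C(15,3) = 455; x_3 ≥ 9 gives C(11,3) = 165; x_4 ≥ 3 gives C(17,3) = 680. Together 1664.
Add back pairs where two caps are both exceeded: 84 + 10 + 165 + 20 + 220 + 56 = 555.
Subtract triples: 0 + 20 + 0 + 1 = 21.
By inclusion–exclusion the count is 1140 − 1664 + 555 − 21 = 10.

10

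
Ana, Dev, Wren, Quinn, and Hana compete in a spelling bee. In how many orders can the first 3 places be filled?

60

This is an ordered selection of 3 from 5: P(5,3).
That gives 5 × 4 × 3 = 60.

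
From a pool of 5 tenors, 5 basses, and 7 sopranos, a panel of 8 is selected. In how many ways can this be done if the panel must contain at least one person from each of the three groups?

23275

Total 8-person selections from all 17: C(17,8) = 24310.
Subtract selections that omit an entire group: no tenors → C(12,8) = 495; no basses → C(12,8) = 495; no sopranos → C(10,8) = 45.
Add back selections omitting two groups (i.e. drawn from a single group): C(5,8) + C(5,8) + C(7,8) = 0.
By inclusion–exclusion: 24310 − 1035 + 0 = 23275.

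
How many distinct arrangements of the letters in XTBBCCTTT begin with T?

1680

Fix T in the first position and arrange the remaining 8 letters.
Those 8 letters have B appearing twice, C appearing twice, and T appearing 3 times, giving (8)!/(3!·2!·2!) = 1680.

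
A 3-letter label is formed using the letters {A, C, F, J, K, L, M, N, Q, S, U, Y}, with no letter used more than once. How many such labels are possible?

This is a permutation of 3 out of 12: P(12,3) = 12!/9!.
That product is 12 × 11 × 10 = 1320.

1320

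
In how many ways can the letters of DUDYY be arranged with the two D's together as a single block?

Treat the 2 copies of D as a single block. The multiset to arrange is then {DD, U, Y, Y}, 4 items in all.
That gives (4)!/(2!) = 12 arrangements.

12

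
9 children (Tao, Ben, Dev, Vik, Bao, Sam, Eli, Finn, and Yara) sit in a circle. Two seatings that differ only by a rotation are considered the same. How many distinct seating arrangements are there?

40320

Fix one person's seat to break rotational symmetry; the remaining 8 people can be arranged in (8)! = 40320 ways.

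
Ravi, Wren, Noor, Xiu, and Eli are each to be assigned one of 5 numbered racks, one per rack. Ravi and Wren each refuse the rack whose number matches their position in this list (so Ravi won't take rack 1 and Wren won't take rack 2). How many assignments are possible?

Let Aᵢ (for i ∈ {1, 2}) be the placements that put person i in their forbidden rack. Any j of these fix j positions, leaving (5−j)! ways to fill the rest, and there are C(2,j) ways to pick which j.
By inclusion–exclusion, the number of valid placements is Σ_{j=0}^{2} (−1)^j C(2,j)·(5−j)!.
Computing: 120 − 48 + 6 = 78.

78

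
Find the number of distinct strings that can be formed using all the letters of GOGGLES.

840

GOGGLES has 7 letters with G appearing 3 times.
So there are 7! / (3!) = 840 distinguishable arrangements.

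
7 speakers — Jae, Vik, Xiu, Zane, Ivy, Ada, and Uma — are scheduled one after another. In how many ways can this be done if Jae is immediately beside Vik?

Treat {Jae, Vik} as a single unit. There are 6 units to order, and the pair itself can be ordered 2 ways.
That gives 2 × 6! = 2 × 720 = 1440.

1440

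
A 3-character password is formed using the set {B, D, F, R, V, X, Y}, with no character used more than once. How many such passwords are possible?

Choose and order 3 of the 7 symbols: the first character has 7 options, the next 6, then 5.
That product is 7 × 6 × 5 = 210.

210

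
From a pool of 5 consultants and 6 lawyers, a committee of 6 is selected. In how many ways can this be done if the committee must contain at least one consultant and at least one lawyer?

461

With no constraint there are C(11,6) = 462 possible selections.
Selections missing a whole group: no consultants → C(6,6) = 1; no lawyers → C(5,6) = 0.
Both groups omitted at once is impossible, so 462 − 1 = 461.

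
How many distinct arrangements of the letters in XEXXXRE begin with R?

With the first slot taken by R, it remains to arrange the other 6 letters (XEXXXE).
Those 6 letters have E appearing twice and X appearing 4 times, giving (6)!/(4!·2!) = 15.

15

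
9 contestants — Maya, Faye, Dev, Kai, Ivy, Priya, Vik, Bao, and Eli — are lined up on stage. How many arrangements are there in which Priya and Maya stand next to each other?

Place the 7 others and the Priya-Maya pair as 8 objects in a line; the pair has 2 internal arrangements.
That gives 2 × 8! = 2 × 40320 = 80640.

80640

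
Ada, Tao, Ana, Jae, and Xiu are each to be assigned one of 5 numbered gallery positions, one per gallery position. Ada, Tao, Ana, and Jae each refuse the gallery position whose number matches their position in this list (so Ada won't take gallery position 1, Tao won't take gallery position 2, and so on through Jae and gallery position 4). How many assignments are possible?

53

Let Aᵢ (for 1 ≤ i ≤ 4) be the placements that put person i in their forbidden gallery position. Any j of these fix j positions, leaving (5−j)! ways to fill the rest, and there are C(4,j) ways to pick which j.
By inclusion–exclusion, the number of valid placements is Σ_{j=0}^{4} (−1)^j C(4,j)·(5−j)!.
Computing: 120 − 96 + 36 − 8 + 1 = 53.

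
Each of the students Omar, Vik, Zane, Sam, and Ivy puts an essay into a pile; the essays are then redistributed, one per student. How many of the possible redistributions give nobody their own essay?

Let Aᵢ be the assignments in which student i gets their own essay. We want the size of the complement of A₁∪…∪A_5.
By inclusion–exclusion this is Σ_{j=0}^{5} (−1)^j C(5,j)·(5−j)!.
Computing: 120 − 120 + 60 − 20 + 5 − 1 = 44.

44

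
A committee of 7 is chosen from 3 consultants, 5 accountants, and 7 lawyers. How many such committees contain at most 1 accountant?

1170

Split by how many accountants are chosen (0 through 1).
Sum: C(5,0)·C(10,7) + C(5,1)·C(10,6) = 120 + 1050 = 1170.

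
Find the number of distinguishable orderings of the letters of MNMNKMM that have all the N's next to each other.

30

Treat the 2 copies of N as a single block. The multiset to arrange is then {NN, K, M, M, M, M}, 6 items in all.
That gives (6)!/(4!) = 30 arrangements.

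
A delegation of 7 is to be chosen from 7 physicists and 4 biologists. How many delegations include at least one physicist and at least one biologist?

Total 7-person selections from all 11: C(11,7) = 330.
Subtract selections that omit an entire group: no physicists → C(4,7) = 0; no biologists → C(7,7) = 1.
Both groups omitted at once is impossible, so 330 − 1 = 329.

329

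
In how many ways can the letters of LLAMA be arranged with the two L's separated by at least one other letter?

18

Total arrangements of LLAMA: 5!/(2!·2!) = 30.
Arrangements with the L's together: treat LL as one letter, giving (4)!/(2!) = 12.
Subtracting, 30 − 12 = 18 arrangements keep the L's apart.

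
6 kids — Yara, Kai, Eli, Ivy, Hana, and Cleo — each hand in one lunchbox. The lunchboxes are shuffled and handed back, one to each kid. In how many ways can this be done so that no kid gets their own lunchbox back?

265

This is the derangement count D_6: permutations of 6 items with no fixed point.
By inclusion–exclusion this is Σ_{j=0}^{6} (−1)^j C(6,j)·(6−j)!.
Computing: 720 − 720 + 360 − 120 + 30 − 6 + 1 = 265.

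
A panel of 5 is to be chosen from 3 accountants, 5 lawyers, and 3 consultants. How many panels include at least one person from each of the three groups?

345

Unrestricted: C(11,5) = 462 ways to pick any 5 of the 11.
Selections missing a whole group: no accountants → C(8,5) = 56; no lawyers → C(6,5) = 6; no consultants → C(8,5) = 56.
Add back selections omitting two groups (i.e. drawn from a single group): C(3,5) + C(5,5) + C(3,5) = 1.
By inclusion–exclusion: 462 − 118 + 1 = 345.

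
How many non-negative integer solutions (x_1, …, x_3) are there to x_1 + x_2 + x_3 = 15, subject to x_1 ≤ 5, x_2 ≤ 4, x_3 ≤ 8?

6

Ignoring the caps, the number of non-negative solutions to x_1+…+x_3 = 15 is C(17,2) = 136.
Subtract solutions that violate a single cap (substitute x_i' = x_i − (cap_i+1)): x_1 ≥ 6 gives C(11,2) = 55; x_2 ≥ 5 gives C(12,2) = 66; x_3 ≥ 9 gives C(8,2) = 28. Together 149.
Add back pairs where two caps are both exceeded: 15 + 1 + 3 = 19.
By inclusion–exclusion the count is 136 − 149 + 19 = 6.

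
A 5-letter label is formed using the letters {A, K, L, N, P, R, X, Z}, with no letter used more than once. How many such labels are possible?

Choose and order 5 of the 8 symbols: the first letter has 8 options, the next 7, and so on down to 4.
8 × 7 × 6 × 5 × 4 = 6720.

6720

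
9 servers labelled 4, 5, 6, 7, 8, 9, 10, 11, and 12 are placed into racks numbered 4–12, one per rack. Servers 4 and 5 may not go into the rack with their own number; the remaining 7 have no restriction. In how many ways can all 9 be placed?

287280

Let Aᵢ (for i ∈ {4, 5}) be the placements that put server i in its forbidden rack. Any j of these fix j positions, leaving (9−j)! ways to fill the rest, and there are C(2,j) ways to pick which j.
By inclusion–exclusion, the number of valid placements is Σ_{j=0}^{2} (−1)^j C(2,j)·(9−j)!.
Computing: 362880 − 80640 + 5040 = 287280.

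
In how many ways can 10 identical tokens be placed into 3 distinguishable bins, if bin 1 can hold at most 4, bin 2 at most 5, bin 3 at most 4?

Ignoring the caps, the number of non-negative solutions to x_1+…+x_3 = 10 is C(12,2) = 66.
Subtract solutions that violate a single cap (substitute x_i' = x_i − (cap_i+1)): x_1 ≥ 5 gives C(7,2) = 21; x_2 ≥ 6 gives C(6,2) = 15; x_3 ≥ 5 gives C(7,2) = 21. Together 57.
Add back pairs where two caps are both exceeded: 0 + 1 + 0 = 1.
By inclusion–exclusion the count is 66 − 57 + 1 = 10.

10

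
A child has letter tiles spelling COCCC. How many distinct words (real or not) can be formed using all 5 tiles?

5

COCCC has 5 letters with C appearing 4 times.
So there are 5! / (4!) = 5 distinguishable arrangements.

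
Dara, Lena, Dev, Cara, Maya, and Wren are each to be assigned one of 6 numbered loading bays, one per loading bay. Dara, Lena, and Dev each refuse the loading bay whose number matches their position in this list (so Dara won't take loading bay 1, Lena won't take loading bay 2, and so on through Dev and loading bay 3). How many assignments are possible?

Let Aᵢ (for i ∈ {1, 2, 3}) be the placements that put person i in their forbidden loading bay. Any j of these fix j positions, leaving (6−j)! ways to fill the rest, and there are C(3,j) ways to pick which j.
By inclusion–exclusion, the number of valid placements is Σ_{j=0}^{3} (−1)^j C(3,j)·(6−j)!.
Computing: 720 − 360 + 72 − 6 = 426.

426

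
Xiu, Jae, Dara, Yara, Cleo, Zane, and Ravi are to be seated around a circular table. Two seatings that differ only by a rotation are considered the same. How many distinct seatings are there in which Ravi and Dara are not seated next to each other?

Without the restriction there are (6)! = 720 seatings.
Seatings with Ravi beside Dara: treat them as a block with 2 internal orders, giving 2 × (5)! = 240.
Subtracting, 720 − 240 = 480.

480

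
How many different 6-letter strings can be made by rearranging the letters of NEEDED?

60

NEEDED has 6 letters with D appearing twice and E appearing 3 times.
The number of distinct arrangements is 6!/(3!·2!) = 720/12 = 60.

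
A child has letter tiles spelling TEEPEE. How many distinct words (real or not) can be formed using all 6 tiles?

30

The 6 letters of TEEPEE have repeats: E appearing 4 times.
So there are 6! / (4!) = 30 distinguishable arrangements.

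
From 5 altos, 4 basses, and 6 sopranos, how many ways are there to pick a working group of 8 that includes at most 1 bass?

1485

Split by how many basses are chosen (0 through 1).
Sum: C(4,0)·C(11,8) + C(4,1)·C(11,7) = 165 + 1320 = 1485.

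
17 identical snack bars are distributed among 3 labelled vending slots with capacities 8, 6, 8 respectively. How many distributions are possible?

21

By stars and bars, unrestricted non-negative solutions to x_1+…+x_3 = 17 number C(17+2,2) = 171.
Subtract solutions that violate a single cap (substitute x_i' = x_i − (cap_i+1)): x_1 ≥ 9 gives C(10,2) = 45; x_2 ≥ 7 gives C(12,2) = 66; x_3 ≥ 9 gives C(10,2) = 45. Together 156.
Add back pairs where two caps are both exceeded: 3 + 0 + 3 = 6.
By inclusion–exclusion the count is 171 − 156 + 6 = 21.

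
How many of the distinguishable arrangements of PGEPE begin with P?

With the first slot taken by P, it remains to arrange the other 4 letters (GEPE).
Those 4 letters have E appearing twice, giving (4)!/(2!) = 12.

12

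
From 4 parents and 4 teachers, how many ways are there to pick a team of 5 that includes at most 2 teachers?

28

Split by how many teachers are chosen (0 through 2).
Sum: C(4,0)·C(4,5) + C(4,1)·C(4,4) + C(4,2)·C(4,3) = 0 + 4 + 24 = 28.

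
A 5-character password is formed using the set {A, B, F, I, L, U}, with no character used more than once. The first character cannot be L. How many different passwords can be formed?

The first character has 6−1 = 5 choices (anything except L).
The remaining 4 characters are filled from the other 5 symbols without repetition: 5 × 4 × 3 × 2 = 120.
Total: 5 × 120 = 600.

600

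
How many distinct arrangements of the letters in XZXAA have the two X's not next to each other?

18

There are 5!/(2!·2!) = 30 arrangements of XZXAA in total.
If the two X's are adjacent, glue them into one block, leaving 4 items to arrange: (4)!/(2!) = 12 ways.
Subtracting, 30 − 12 = 18 arrangements keep the X's apart.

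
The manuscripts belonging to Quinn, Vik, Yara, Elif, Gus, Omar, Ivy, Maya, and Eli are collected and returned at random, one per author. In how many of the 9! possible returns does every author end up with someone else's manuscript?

133496

Count assignments avoiding every fixed point. For any j of the 9 authors fixed to their own manuscript, the other 9−j can be arranged in (9−j)! ways.
By inclusion–exclusion this is Σ_{j=0}^{9} (−1)^j C(9,j)·(9−j)!.
Computing: 362880 − 362880 + 181440 − 60480 + 15120 − 3024 + 504 − 72 + 9 − 1 = 133496.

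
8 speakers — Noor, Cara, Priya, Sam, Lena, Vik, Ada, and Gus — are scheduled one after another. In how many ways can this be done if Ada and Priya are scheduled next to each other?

Treat {Ada, Priya} as a single unit. There are 7 units to order, and the pair itself can be ordered 2 ways.
That gives 2 × 7! = 2 × 5040 = 10080.

10080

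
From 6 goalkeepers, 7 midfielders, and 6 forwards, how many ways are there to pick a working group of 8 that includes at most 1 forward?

Split by how many forwards are chosen (0 through 1).
Sum: C(6,0)·C(13,8) + C(6,1)·C(13,7) = 1287 + 10296 = 11583.

11583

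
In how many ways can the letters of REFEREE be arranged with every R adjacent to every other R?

Treat the 2 copies of R as a single block. The multiset to arrange is then {RR, E, E, E, E, F}, 6 items in all.
That gives (6)!/(4!) = 30 arrangements.

30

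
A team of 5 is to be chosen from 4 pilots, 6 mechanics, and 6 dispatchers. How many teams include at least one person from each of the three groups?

3084

Unrestricted: C(16,5) = 4368 ways to pick any 5 of the 16.
Subtract selections that omit an entire group: no pilots → C(12,5) = 792; no mechanics → C(10,5) = 252; no dispatchers → C(10,5) = 252.
Add back selections omitting two groups (i.e. drawn from a single group): C(4,5) + C(6,5) + C(6,5) = 12.
By inclusion–exclusion: 4368 − 1296 + 12 = 3084.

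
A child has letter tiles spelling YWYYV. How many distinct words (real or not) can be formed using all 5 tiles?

YWYYV has 5 letters with Y appearing 3 times.
The number of distinct arrangements is 5!/(3!) = 120/6 = 20.

20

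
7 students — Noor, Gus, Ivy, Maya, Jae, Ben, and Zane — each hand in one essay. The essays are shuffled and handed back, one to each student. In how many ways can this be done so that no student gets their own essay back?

Count assignments avoiding every fixed point. For any j of the 7 students fixed to their own essay, the other 7−j can be arranged in (7−j)! ways.
By inclusion–exclusion this is Σ_{j=0}^{7} (−1)^j C(7,j)·(7−j)!.
Computing: 5040 − 5040 + 2520 − 840 + 210 − 42 + 7 − 1 = 1854.

1854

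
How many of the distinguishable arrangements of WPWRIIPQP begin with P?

5040

Fix P in the first position and arrange the remaining 8 letters.
Those 8 letters have I appearing twice, P appearing twice, and W appearing twice, giving (8)!/(2!·2!·2!) = 5040.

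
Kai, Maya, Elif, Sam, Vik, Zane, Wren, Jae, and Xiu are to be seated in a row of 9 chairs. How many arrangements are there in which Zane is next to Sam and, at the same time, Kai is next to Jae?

Treat {Zane,Sam} as one block (2 orders) and {Kai,Jae} as another (2 orders).
That leaves 7 units to arrange: 2 × 2 × 7! = 4 × 5040 = 20160.

20160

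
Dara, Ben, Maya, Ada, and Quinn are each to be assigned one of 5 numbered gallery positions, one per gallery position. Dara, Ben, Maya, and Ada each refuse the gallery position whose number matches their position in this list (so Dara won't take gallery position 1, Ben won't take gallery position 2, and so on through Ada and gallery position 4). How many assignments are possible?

Let Aᵢ (for 1 ≤ i ≤ 4) be the placements that put person i in their forbidden gallery position. Any j of these fix j positions, leaving (5−j)! ways to fill the rest, and there are C(4,j) ways to pick which j.
By inclusion–exclusion, the number of valid placements is Σ_{j=0}^{4} (−1)^j C(4,j)·(5−j)!.
Computing: 120 − 96 + 36 − 8 + 1 = 53.

53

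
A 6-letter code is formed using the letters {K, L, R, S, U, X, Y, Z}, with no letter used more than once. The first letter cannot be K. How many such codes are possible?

The first letter has 8−1 = 7 choices (anything except K).
The remaining 5 letters are filled from the other 7 symbols without repetition: 7 × 6 × 5 × 4 × 3 = 2520.
Total: 7 × 2520 = 17640.

17640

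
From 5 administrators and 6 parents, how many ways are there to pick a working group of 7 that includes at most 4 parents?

Split by how many parents are chosen (0 through 4).
Sum: C(6,0)·C(5,7) + C(6,1)·C(5,6) + C(6,2)·C(5,5) + C(6,3)·C(5,4) + C(6,4)·C(5,3) = 0 + 0 + 15 + 100 + 150 = 265.

265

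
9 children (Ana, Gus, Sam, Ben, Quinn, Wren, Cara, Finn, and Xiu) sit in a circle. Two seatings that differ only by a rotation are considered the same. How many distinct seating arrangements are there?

Around a circle, 9 distinct people have 9!/9 = (8)! = 40320 rotationally distinct seatings.

40320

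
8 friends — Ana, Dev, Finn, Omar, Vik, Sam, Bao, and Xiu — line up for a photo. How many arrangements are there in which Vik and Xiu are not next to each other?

30240

Of the 8! = 40320 arrangements, those with Vik and Xiu adjacent number 2 × 7! = 10080 (treat the pair as a block with 2 internal orders).
Complementary counting: 40320 − 10080 = 30240.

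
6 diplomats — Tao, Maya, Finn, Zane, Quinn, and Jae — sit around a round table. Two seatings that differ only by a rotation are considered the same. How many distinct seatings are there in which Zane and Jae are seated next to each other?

Glue Zane and Jae into a block (2 internal orders). Seating 5 units around a circle gives (4)! arrangements.
So 2 × (4)! = 2 × 24 = 48.

48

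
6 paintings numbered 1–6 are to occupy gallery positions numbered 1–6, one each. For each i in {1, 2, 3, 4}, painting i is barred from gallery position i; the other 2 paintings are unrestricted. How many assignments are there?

362

Let Aᵢ (for 1 ≤ i ≤ 4) be the placements that put painting i in its forbidden gallery position. Any j of these fix j positions, leaving (6−j)! ways to fill the rest, and there are C(4,j) ways to pick which j.
By inclusion–exclusion, the number of valid placements is Σ_{j=0}^{4} (−1)^j C(4,j)·(6−j)!.
Computing: 720 − 480 + 144 − 24 + 2 = 362.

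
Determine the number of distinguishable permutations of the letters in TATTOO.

60

Letter multiplicities in TATTOO: A×1, O×2, T×3.
The number of distinct arrangements is 6!/(3!·2!) = 720/12 = 60.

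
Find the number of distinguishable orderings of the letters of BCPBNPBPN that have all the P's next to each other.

420

Treat the 3 copies of P as a single block. The multiset to arrange is then {PPP, B, B, B, C, N, N}, 7 items in all.
That gives (7)!/(3!·2!) = 420 arrangements.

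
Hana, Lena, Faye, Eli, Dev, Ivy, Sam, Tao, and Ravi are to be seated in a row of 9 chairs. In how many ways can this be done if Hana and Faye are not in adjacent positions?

Of the 9! = 362880 arrangements, those with Hana and Faye adjacent number 2 × 8! = 80640 (treat the pair as a block with 2 internal orders).
Complementary counting: 362880 − 80640 = 282240.

282240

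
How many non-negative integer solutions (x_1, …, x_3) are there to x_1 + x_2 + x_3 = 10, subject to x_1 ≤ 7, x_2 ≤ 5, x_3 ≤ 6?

Without the upper bounds there are C(12,2) = 66 ways to split 10 among 3 variables.
Subtract solutions that violate a single cap (substitute x_i' = x_i − (cap_i+1)): x_1 ≥ 8 gives C(4,2) = 6; x_2 ≥ 6 gives C(6,2) = 15; x_3 ≥ 7 gives C(5,2) = 10. Together 31.
No two caps can be exceeded simultaneously, so the pair terms are all 0.
By inclusion–exclusion the count is 66 − 31 + 0 = 35.

35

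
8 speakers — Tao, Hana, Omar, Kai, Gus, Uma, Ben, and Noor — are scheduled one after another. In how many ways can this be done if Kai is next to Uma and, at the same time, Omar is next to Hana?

2880

Treat {Kai,Uma} as one block (2 orders) and {Omar,Hana} as another (2 orders).
That leaves 6 units to arrange: 2 × 2 × 6! = 4 × 720 = 2880.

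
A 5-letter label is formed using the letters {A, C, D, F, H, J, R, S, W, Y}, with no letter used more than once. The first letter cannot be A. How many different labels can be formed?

The first letter has 10−1 = 9 choices (anything except A).
The remaining 4 letters are filled from the other 9 symbols without repetition: 9 × 8 × 7 × 6 = 3024.
Total: 9 × 3024 = 27216.

27216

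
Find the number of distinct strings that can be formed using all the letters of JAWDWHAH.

Letter multiplicities in JAWDWHAH: A×2, D×1, H×2, J×1, W×2.
So there are 8! / (2!·2!·2!) = 5040 distinguishable arrangements.

5040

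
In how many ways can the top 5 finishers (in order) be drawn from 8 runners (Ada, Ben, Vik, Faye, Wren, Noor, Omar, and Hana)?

6720

There are 8 choices for 1st place, 7 for 2nd, and so on down to 4 for position 5.
That gives 8 × 7 × 6 × 5 × 4 = 6720.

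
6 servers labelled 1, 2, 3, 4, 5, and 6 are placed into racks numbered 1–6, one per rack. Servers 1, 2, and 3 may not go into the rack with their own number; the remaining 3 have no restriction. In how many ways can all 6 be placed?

426

Let Aᵢ (for i ∈ {1, 2, 3}) be the placements that put server i in its forbidden rack. Any j of these fix j positions, leaving (6−j)! ways to fill the rest, and there are C(3,j) ways to pick which j.
By inclusion–exclusion, the number of valid placements is Σ_{j=0}^{3} (−1)^j C(3,j)·(6−j)!.
Computing: 720 − 360 + 72 − 6 = 426.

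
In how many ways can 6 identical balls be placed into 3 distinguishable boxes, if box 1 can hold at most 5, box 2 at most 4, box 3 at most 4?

By stars and bars, unrestricted non-negative solutions to x_1+…+x_3 = 6 number C(6+2,2) = 28.
Subtract solutions that violate a single cap (substitute x_i' = x_i − (cap_i+1)): x_1 ≥ 6 gives C(2,2) = 1; x_2 ≥ 5 gives C(3,2) = 3; x_3 ≥ 5 gives C(3,2) = 3. Together 7.
No two caps can be exceeded simultaneously, so the pair terms are all 0.
By inclusion–exclusion the count is 28 − 7 + 0 = 21.

21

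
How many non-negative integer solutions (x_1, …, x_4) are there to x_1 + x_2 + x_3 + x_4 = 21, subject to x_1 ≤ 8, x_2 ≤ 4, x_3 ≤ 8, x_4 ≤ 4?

Without the upper bounds there are C(24,3) = 2024 ways to split 21 among 4 variables.
Subtract solutions that violate a single cap (substitute x_i' = x_i − (cap_i+1)): x_1 ≥ 9 gives C(15,3) = 455; x_2 ≥ 5 gives C(19,3) = 969; x_3 ≥ 9 gives C(15,3) = 455; x_4 ≥ 5 gives C(19,3) = 969. Together 2848.
Add back pairs where two caps are both exceeded: 120 + 20 + 120 + 120 + 364 + 120 = 864.
Subtract triples: 0 + 10 + 0 + 10 = 20.
By inclusion–exclusion the count is 2024 − 2848 + 864 − 20 = 20.

20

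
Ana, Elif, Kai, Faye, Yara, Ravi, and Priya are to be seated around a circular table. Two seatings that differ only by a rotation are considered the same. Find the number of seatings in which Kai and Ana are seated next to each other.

Glue Kai and Ana into a block (2 internal orders). Seating 6 units around a circle gives (5)! arrangements.
So 2 × (5)! = 2 × 120 = 240.

240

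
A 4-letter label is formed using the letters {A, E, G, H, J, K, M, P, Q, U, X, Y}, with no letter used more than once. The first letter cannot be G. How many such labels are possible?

10890

The first letter has 12−1 = 11 choices (anything except G).
The remaining 3 letters are filled from the other 11 symbols without repetition: 11 × 10 × 9 = 990.
Total: 11 × 990 = 10890.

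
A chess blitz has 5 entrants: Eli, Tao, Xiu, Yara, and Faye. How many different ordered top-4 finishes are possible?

This is an ordered selection of 4 from 5: P(5,4).
That gives 5 × 4 × 3 × 2 = 120.

120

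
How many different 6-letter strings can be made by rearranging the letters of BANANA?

60

The 6 letters of BANANA have repeats: A appearing 3 times and N appearing twice.
So there are 6! / (3!·2!) = 60 distinguishable arrangements.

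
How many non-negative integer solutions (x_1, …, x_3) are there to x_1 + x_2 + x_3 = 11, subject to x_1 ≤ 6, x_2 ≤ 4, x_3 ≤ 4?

By stars and bars, unrestricted non-negative solutions to x_1+…+x_3 = 11 number C(11+2,2) = 78.
Subtract solutions that violate a single cap (substitute x_i' = x_i − (cap_i+1)): x_1 ≥ 7 gives C(6,2) = 15; x_2 ≥ 5 gives C(8,2) = 28; x_3 ≥ 5 gives C(8,2) = 28. Together 71.
Add back pairs where two caps are both exceeded: 0 + 0 + 3 = 3.
By inclusion–exclusion the count is 78 − 71 + 3 = 10.

10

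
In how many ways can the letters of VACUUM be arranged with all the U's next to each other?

Treat the 2 copies of U as a single block. The multiset to arrange is then {UU, A, C, M, V}, 5 items in all.
All 5 items are distinct, so there are (5)! = 120 arrangements.

120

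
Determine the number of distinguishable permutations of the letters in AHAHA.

10

AHAHA has 5 letters with A appearing 3 times and H appearing twice.
The number of distinct arrangements is 5!/(3!·2!) = 120/12 = 10.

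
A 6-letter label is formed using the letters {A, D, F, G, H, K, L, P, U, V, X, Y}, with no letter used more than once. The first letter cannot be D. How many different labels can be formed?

The first letter has 12−1 = 11 choices (anything except D).
The remaining 5 letters are filled from the other 11 symbols without repetition: 11 × 10 × 9 × 8 × 7 = 55440.
Total: 11 × 55440 = 609840.

609840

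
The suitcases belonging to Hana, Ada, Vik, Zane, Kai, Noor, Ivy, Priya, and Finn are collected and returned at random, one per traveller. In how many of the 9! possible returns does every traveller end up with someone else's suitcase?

This is the derangement count D_9: permutations of 9 items with no fixed point.
By inclusion–exclusion this is Σ_{j=0}^{9} (−1)^j C(9,j)·(9−j)!.
Computing: 362880 − 362880 + 181440 − 60480 + 15120 − 3024 + 504 − 72 + 9 − 1 = 133496.

133496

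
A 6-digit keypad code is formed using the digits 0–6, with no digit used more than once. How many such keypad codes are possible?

Choose and order 6 of the 7 symbols: the first digit has 7 options, the next 6, and so on down to 2.
That product is 7 × 6 × 5 × 4 × 3 × 2 = 5040.

5040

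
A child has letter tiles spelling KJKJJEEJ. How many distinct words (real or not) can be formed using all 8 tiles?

420

KJKJJEEJ has 8 letters with E appearing twice, J appearing 4 times, and K appearing twice.
The number of distinct arrangements is 8!/(4!·2!·2!) = 40320/96 = 420.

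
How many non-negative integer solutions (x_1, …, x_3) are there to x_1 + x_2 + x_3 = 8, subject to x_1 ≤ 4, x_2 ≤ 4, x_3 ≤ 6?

Ignoring the caps, the number of non-negative solutions to x_1+…+x_3 = 8 is C(10,2) = 45.
Subtract solutions that violate a single cap (substitute x_i' = x_i − (cap_i+1)): x_1 ≥ 5 gives C(5,2) = 10; x_2 ≥ 5 gives C(5,2) = 10; x_3 ≥ 7 gives C(3,2) = 3. Together 23.
No two caps can be exceeded simultaneously, so the pair terms are all 0.
By inclusion–exclusion the count is 45 − 23 + 0 = 22.

22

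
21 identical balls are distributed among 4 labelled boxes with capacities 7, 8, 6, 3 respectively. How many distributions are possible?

20

Ignoring the caps, the number of non-negative solutions to x_1+…+x_4 = 21 is C(24,3) = 2024.
Subtract solutions that violate a single cap (substitute x_i' = x_i − (cap_i+1)): x_1 ≥ 8 gives C(16,3) = 560; x_2 ≥ 9 gives C(15,3) = 455; x_3 ≥ 7 gives C(17,3) = 680; x_4 ≥ 4 gives C(20,3) = 1140. Together 2835.
Add back pairs where two caps are both exceeded: 35 + 84 + 220 + 56 + 165 + 286 = 846.
Subtract triples: 0 + 1 + 10 + 4 = 15.
By inclusion–exclusion the count is 2024 − 2835 + 846 − 15 = 20.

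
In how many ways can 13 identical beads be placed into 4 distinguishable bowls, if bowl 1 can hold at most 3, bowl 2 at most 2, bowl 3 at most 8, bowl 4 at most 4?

30

Without the upper bounds there are C(16,3) = 560 ways to split 13 among 4 bowls.
Subtract solutions that violate a single cap (substitute x_i' = x_i − (cap_i+1)): x_1 ≥ 4 gives C(12,3) = 220; x_2 ≥ 3 gives C(13,3) = 286; x_3 ≥ 9 gives C(7,3) = 35; x_4 ≥ 5 gives C(11,3) = 165. Together 706.
Add back pairs where two caps are both exceeded: 84 + 1 + 35 + 4 + 56 + 0 = 180.
Subtract triples: 0 + 4 + 0 + 0 = 4.
By inclusion–exclusion the count is 560 − 706 + 180 − 4 = 30.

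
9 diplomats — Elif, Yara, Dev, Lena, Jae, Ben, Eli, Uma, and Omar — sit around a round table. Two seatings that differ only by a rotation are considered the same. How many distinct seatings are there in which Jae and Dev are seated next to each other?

Glue Jae and Dev into a block (2 internal orders). Seating 8 units around a circle gives (7)! arrangements.
So 2 × (7)! = 2 × 5040 = 10080.

10080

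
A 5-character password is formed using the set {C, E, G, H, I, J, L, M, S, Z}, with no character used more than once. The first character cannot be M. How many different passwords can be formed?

The first character has 10−1 = 9 choices (anything except M).
The remaining 4 characters are filled from the other 9 symbols without repetition: 9 × 8 × 7 × 6 = 3024.
Total: 9 × 3024 = 27216.

27216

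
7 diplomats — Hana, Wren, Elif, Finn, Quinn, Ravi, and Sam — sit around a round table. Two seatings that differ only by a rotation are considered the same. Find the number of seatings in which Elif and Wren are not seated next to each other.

480

All circular seatings of 7 people number (6)! = 720.
Seatings with Elif beside Wren: treat them as a block with 2 internal orders, giving 2 × (5)! = 240.
Subtracting, 720 − 240 = 480.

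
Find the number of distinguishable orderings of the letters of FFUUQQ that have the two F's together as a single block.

Treat the 2 copies of F as a single block. The multiset to arrange is then {FF, Q, Q, U, U}, 5 items in all.
That gives (5)!/(2!·2!) = 30 arrangements.

30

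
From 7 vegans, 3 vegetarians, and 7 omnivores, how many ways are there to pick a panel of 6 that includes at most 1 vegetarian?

Split by how many vegetarians are chosen (0 through 1).
Sum: C(3,0)·C(14,6) + C(3,1)·C(14,5) = 3003 + 6006 = 9009.

9009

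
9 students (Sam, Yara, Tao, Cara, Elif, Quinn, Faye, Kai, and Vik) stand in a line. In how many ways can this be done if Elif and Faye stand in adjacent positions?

80640

Place the 7 others and the Elif-Faye pair as 8 objects in a line; the pair has 2 internal arrangements.
So the count is 2·(8)! = 80640.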